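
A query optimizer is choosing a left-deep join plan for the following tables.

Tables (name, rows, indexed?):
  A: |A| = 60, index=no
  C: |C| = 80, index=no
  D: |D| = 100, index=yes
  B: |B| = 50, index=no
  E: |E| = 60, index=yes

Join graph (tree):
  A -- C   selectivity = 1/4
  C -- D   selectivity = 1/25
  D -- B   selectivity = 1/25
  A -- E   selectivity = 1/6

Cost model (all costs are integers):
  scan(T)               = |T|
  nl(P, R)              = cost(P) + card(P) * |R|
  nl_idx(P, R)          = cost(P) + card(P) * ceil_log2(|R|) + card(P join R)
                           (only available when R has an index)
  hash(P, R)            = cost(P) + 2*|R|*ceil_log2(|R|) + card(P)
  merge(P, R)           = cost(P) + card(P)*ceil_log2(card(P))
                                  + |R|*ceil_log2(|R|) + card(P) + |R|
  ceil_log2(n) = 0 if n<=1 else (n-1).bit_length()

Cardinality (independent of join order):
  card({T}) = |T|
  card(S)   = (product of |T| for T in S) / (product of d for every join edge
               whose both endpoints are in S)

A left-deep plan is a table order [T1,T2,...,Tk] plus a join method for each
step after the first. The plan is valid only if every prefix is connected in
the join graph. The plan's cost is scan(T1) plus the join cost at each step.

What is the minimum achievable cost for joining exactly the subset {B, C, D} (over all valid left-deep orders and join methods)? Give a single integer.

Selinger DP over subsets of {B,C,D}:
  {C}: scan cost=80, card=80
  {D}: scan cost=100, card=100
  {B}: scan cost=50, card=50
  {CD}: card=320; try (D,nl_idx)→960, (C,hash)→1320, (D,merge)→1520, (C,merge)→1540, (D,hash)→1560, (D,nl)→8080 …(+1); best=960 via (D,nl_idx)
  {BD}: card=200; try (D,nl_idx)→600, (B,hash)→800, (D,merge)→1200, (B,merge)→1250, (D,hash)→1500, (D,nl)→5050 …(+1); best=600 via (D,nl_idx)
  {BCD}: card=640; try (B,hash)→1880, (C,hash)→1920, (C,merge)→3040, (B,merge)→4510, (C,nl)→16600, (B,nl)→16960; best=1880 via (B,hash)

1880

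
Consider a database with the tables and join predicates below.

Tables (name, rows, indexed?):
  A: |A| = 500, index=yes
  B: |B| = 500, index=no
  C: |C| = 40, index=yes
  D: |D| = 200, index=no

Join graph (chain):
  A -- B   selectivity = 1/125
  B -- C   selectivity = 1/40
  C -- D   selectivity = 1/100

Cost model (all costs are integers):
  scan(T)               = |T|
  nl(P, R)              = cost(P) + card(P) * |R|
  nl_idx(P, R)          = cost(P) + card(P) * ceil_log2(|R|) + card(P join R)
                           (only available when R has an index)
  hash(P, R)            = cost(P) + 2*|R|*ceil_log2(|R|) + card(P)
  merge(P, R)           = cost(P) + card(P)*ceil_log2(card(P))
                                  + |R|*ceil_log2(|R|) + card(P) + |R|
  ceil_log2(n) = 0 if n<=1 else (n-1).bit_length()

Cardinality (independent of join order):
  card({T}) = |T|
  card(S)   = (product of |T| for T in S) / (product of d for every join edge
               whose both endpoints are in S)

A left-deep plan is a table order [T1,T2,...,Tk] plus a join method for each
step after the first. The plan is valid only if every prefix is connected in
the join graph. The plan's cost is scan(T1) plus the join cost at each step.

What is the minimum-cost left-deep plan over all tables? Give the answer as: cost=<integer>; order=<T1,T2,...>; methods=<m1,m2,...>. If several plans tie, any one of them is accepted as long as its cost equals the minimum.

Selinger DP (subsets sized 1..n):
  {A}: scan cost=500, card=500
  {B}: scan cost=500, card=500
  {C}: scan cost=40, card=40
  {D}: scan cost=200, card=200
  {AB}: card=2000; try (A,nl_idx)→7000, (B,hash)→10000, (A,hash)→10000, (B,merge)→10500, (A,merge)→10500, (B,nl)→250500 …(+1); best=7000 via (A,nl_idx)
  {BC}: card=500; try (C,hash)→1480, (C,nl_idx)→4000, (B,merge)→5320, (C,merge)→5780, (B,hash)→9080, (B,nl)→20040 …(+1); best=1480 via (C,hash)
  {CD}: card=80; try (C,hash)→880, (C,nl_idx)→1480, (D,merge)→2120, (C,merge)→2280, (D,hash)→3280, (D,nl)→8040 …(+1); best=880 via (C,hash)
  {ABC}: card=2000; try (A,nl_idx)→7980, (C,hash)→9480, (A,hash)→10980, (A,merge)→11480, (C,nl_idx)→21000, (C,merge)→31280 …(+2); best=7980 via (A,nl_idx)
  {BCD}: card=1000; try (D,hash)→5180, (B,merge)→6520, (D,merge)→8280, (B,hash)→9960, (B,nl)→40880, (D,nl)→101480; best=5180 via (D,hash)
  {ABCD}: card=4000; try (D,hash)→13180, (A,hash)→15180, (A,nl_idx)→18180, (A,merge)→21180, (D,merge)→33780, (D,nl)→407980 …(+1); best=13180 via (D,hash)

cost=13180; order=B,C,A,D; methods=hash,nl_idx,hash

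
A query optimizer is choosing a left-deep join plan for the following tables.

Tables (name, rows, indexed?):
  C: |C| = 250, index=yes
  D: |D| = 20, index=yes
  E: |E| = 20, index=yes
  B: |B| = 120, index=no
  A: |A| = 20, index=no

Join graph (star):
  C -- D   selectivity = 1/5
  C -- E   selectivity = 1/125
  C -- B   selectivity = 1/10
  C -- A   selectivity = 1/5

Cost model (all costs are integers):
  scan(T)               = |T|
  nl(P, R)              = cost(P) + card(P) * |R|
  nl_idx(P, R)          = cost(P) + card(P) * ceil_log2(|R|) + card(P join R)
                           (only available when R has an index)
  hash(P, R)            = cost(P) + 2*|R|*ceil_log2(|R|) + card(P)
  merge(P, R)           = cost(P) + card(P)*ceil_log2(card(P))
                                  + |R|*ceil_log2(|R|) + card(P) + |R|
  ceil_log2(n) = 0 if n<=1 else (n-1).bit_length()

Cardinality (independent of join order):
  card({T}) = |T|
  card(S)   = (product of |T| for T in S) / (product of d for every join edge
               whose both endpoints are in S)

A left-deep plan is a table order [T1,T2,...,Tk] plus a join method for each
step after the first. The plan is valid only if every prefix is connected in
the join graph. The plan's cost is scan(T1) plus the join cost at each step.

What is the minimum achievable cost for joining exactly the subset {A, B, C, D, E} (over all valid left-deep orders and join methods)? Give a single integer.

Selinger DP over subsets of {A,B,C,D,E}:
  {C}: scan cost=250, card=250
  {D}: scan cost=20, card=20
  {E}: scan cost=20, card=20
  {B}: scan cost=120, card=120
  {A}: scan cost=20, card=20
  {CD}: card=1000; try (D,hash)→700, (C,nl_idx)→1180, (C,merge)→2390, (D,nl_idx)→2500, (D,merge)→2620, (C,hash)→4040 …(+2); best=700 via (D,hash)
  {CE}: card=40; try (C,nl_idx)→220, (E,hash)→700, (E,nl_idx)→1540, (C,merge)→2390, (E,merge)→2620, (C,hash)→4040 …(+2); best=220 via (C,nl_idx)
  {BC}: card=3000; try (B,hash)→2180, (C,merge)→3330, (B,merge)→3460, (C,nl_idx)→4080, (C,hash)→4240, (C,nl)→30120 …(+1); best=2180 via (B,hash)
  {AC}: card=1000; try (A,hash)→700, (C,nl_idx)→1180, (C,merge)→2390, (A,merge)→2620, (C,hash)→4040, (C,nl)→5020 …(+1); best=700 via (A,hash)
  {CDE}: card=160; try (D,hash)→460, (D,nl_idx)→580, (D,merge)→620, (D,nl)→1020, (E,hash)→1900, (E,nl_idx)→5860 …(+2); best=460 via (D,hash)
  {BCD}: card=12000; try (B,hash)→3380, (D,hash)→5380, (B,merge)→12660, (D,nl_idx)→29180, (D,merge)→41300, (D,nl)→62180 …(+1); best=3380 via (B,hash)
  {ACD}: card=4000; try (D,hash)→1900, (A,hash)→1900, (D,nl_idx)→9700, (D,merge)→11820, (A,merge)→11820, (D,nl)→20700 …(+1); best=1900 via (D,hash)
  {BCE}: card=480; try (B,merge)→1460, (B,hash)→1940, (B,nl)→5020, (E,hash)→5380, (E,nl_idx)→17660, (E,merge)→41300 …(+1); best=1460 via (B,merge)
  {ACE}: card=160; try (A,hash)→460, (A,merge)→620, (A,nl)→1020, (E,hash)→1900, (E,nl_idx)→5860, (E,merge)→11820 …(+1); best=460 via (A,hash)
  {ABC}: card=12000; try (B,hash)→3380, (A,hash)→5380, (B,merge)→12660, (A,merge)→41300, (A,nl)→62180, (B,nl)→120700; best=3380 via (B,hash)
  {BCDE}: card=1920; try (D,hash)→2140, (B,hash)→2300, (B,merge)→2860, (D,nl_idx)→5780, (D,merge)→6380, (D,nl)→11060 …(+5); best=2140 via (D,hash)
  {ACDE}: card=640; try (D,hash)→820, (A,hash)→820, (D,nl_idx)→1900, (D,merge)→2020, (A,merge)→2020, (D,nl)→3660 …(+5); best=820 via (D,hash)
  {ABCD}: card=48000; try (B,hash)→7580, (D,hash)→15580, (A,hash)→15580, (B,merge)→54860, (D,nl_idx)→111380, (D,merge)→183500 …(+4); best=7580 via (B,hash)
  {ABCE}: card=1920; try (A,hash)→2140, (B,hash)→2300, (B,merge)→2860, (A,merge)→6380, (A,nl)→11060, (E,hash)→15580 …(+4); best=2140 via (A,hash)
  {ABCDE}: card=7680; try (B,hash)→3140, (D,hash)→4260, (A,hash)→4260, (B,merge)→8820, (D,nl_idx)→19420, (D,merge)→25300 …(+8); best=3140 via (B,hash)

3140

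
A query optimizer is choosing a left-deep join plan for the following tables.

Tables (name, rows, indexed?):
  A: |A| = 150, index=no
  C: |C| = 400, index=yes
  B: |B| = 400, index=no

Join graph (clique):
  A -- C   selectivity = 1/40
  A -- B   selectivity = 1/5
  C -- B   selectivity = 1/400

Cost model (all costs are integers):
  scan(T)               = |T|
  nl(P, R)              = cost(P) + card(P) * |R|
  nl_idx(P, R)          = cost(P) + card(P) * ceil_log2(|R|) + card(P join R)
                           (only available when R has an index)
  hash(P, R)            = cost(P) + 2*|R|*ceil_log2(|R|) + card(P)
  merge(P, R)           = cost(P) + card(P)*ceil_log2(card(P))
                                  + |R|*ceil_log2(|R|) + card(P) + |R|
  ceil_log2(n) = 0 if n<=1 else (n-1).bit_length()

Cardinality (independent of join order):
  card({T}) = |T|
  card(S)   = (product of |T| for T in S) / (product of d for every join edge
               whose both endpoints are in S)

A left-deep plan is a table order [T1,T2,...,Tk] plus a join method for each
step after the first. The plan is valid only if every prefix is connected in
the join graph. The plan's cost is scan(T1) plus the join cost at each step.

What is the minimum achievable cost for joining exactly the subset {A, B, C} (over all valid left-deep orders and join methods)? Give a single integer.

Selinger DP over subsets of {A,B,C}:
  {A}: scan cost=150, card=150
  {C}: scan cost=400, card=400
  {B}: scan cost=400, card=400
  {AC}: card=1500; try (C,nl_idx)→3000, (A,hash)→3200, (C,merge)→5500, (A,merge)→5750, (C,hash)→7500, (C,nl)→60150 …(+1); best=3000 via (C,nl_idx)
  {AB}: card=12000; try (A,hash)→3200, (B,merge)→5500, (A,merge)→5750, (B,hash)→7500, (B,nl)→60150, (A,nl)→60400; best=3200 via (A,hash)
  {BC}: card=400; try (C,nl_idx)→4400, (C,hash)→8000, (B,hash)→8000, (C,merge)→8400, (B,merge)→8400, (C,nl)→160400 …(+1); best=4400 via (C,nl_idx)
  {ABC}: card=300; try (A,hash)→7200, (A,merge)→9750, (B,hash)→11700, (C,hash)→22400, (B,merge)→25000, (A,nl)→64400 …(+4); best=7200 via (A,hash)

7200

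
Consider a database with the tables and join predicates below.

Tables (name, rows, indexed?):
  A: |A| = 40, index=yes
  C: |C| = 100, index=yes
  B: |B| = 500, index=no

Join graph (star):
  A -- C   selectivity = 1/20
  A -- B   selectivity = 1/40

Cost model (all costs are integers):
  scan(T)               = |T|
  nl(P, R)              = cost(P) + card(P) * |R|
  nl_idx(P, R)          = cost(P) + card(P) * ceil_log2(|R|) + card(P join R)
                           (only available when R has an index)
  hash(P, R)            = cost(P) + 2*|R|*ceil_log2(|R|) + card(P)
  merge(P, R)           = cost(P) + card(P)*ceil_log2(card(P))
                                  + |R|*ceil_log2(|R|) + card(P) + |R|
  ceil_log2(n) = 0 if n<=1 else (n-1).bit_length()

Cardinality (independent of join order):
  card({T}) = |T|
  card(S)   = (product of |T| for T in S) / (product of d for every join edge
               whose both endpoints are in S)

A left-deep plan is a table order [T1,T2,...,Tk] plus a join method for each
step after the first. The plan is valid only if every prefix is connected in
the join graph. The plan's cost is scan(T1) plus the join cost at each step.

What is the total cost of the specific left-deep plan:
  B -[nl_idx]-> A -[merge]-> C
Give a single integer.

9800

step 1: scan B: cost=500, card=500
step 2: join A via nl_idx
    card(P join A) = 500*40/(40) = 500
    cost = 500 + 500*6 + 500 = 4000
step 3: join C via merge
    card(P join C) = 500*100/(20) = 2500
    cost = 4000 + 500*9 + 100*7 + 500 + 100 = 9800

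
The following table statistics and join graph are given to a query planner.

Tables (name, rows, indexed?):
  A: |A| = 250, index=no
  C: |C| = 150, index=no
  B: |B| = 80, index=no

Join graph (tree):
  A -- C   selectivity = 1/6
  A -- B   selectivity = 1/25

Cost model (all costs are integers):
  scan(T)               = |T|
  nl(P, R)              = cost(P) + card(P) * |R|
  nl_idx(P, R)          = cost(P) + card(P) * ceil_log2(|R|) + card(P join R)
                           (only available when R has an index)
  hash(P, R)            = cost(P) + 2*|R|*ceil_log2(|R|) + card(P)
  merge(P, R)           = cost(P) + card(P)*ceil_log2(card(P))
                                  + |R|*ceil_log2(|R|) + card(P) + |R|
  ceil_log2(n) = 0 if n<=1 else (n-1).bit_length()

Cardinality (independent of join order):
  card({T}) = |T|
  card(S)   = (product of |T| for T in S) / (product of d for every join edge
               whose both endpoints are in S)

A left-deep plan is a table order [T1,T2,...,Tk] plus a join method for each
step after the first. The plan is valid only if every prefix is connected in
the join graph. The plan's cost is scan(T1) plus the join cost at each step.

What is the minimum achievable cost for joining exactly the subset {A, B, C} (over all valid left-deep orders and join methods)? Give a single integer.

4820

Selinger DP over subsets of {A,B,C}:
  {A}: scan cost=250, card=250
  {C}: scan cost=150, card=150
  {B}: scan cost=80, card=80
  {AC}: card=6250; try (C,hash)→2900, (A,merge)→3750, (C,merge)→3850, (A,hash)→4300, (A,nl)→37650, (C,nl)→37750; best=2900 via (C,hash)
  {AB}: card=800; try (B,hash)→1620, (A,merge)→2970, (B,merge)→3140, (A,hash)→4160, (A,nl)→20080, (B,nl)→20250; best=1620 via (B,hash)
  {ABC}: card=20000; try (C,hash)→4820, (B,hash)→10270, (C,merge)→11770, (B,merge)→91040, (C,nl)→121620, (B,nl)→502900; best=4820 via (C,hash)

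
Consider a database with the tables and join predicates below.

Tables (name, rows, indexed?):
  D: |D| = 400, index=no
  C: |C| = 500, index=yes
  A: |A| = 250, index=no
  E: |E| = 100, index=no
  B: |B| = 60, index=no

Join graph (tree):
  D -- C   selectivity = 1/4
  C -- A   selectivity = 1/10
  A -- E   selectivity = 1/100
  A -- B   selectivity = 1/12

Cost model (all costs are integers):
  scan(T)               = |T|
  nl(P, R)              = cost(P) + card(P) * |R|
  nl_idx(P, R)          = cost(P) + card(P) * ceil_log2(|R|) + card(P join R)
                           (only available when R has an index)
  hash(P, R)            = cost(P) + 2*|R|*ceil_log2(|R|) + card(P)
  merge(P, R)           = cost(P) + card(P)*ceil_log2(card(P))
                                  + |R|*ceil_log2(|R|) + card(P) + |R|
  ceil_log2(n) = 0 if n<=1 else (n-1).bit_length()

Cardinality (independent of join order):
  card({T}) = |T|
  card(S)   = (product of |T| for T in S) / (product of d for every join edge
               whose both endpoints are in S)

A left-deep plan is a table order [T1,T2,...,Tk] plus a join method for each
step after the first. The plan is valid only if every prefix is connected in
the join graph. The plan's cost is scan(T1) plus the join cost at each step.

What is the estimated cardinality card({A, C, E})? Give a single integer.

Tables in S: A(250), C(500), E(100)
Edges inside S: C-A(d=10), A-E(d=100)
numerator = 250 * 500 * 100 = 12500000
denominator = 10 * 100 = 1000
card(S) = 12500000 / 1000 = 12500

12500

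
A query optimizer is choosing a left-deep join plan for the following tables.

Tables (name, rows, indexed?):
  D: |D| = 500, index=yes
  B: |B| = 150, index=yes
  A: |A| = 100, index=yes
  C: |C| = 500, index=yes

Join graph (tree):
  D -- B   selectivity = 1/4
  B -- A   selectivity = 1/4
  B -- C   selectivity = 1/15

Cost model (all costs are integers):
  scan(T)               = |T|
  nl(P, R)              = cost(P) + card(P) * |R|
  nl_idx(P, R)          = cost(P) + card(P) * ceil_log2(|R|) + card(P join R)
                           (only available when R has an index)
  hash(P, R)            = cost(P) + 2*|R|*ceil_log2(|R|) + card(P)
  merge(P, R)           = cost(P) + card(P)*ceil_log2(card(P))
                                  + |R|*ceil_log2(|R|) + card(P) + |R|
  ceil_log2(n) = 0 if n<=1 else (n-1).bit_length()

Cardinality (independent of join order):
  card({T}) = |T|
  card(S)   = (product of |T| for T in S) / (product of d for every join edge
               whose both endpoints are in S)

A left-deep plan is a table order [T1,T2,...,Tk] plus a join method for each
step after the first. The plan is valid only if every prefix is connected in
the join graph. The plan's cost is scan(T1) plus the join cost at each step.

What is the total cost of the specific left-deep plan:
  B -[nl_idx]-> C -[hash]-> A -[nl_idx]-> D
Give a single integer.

16762900

step 1: scan B: cost=150, card=150
step 2: join C via nl_idx
    card(P join C) = 150*500/(15) = 5000
    cost = 150 + 150*9 + 5000 = 6500
step 3: join A via hash
    card(P join A) = 5000*100/(4) = 125000
    cost = 6500 + 2*100*7 + 5000 = 12900
step 4: join D via nl_idx
    card(P join D) = 125000*500/(4) = 15625000
    cost = 12900 + 125000*9 + 15625000 = 16762900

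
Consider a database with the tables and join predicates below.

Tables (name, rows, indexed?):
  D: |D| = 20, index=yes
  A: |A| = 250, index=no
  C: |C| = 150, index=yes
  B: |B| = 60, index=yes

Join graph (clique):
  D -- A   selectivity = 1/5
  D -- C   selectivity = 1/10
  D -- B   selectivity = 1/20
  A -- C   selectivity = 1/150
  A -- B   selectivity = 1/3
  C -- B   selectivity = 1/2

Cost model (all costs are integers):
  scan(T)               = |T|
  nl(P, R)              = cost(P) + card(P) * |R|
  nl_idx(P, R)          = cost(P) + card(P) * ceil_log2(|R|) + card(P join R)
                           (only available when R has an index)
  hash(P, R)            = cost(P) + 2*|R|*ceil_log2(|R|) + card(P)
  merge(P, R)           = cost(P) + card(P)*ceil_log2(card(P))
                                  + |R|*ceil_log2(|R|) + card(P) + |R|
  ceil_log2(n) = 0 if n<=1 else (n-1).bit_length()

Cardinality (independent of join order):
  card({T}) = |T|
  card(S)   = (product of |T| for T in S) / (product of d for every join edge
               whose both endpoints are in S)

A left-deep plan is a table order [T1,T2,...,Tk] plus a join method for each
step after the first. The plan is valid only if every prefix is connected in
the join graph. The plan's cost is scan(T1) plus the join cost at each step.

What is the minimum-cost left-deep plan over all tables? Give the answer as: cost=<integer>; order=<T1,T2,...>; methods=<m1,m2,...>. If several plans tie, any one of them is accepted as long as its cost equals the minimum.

Selinger DP (subsets sized 1..n):
  {D}: scan cost=20, card=20
  {A}: scan cost=250, card=250
  {C}: scan cost=150, card=150
  {B}: scan cost=60, card=60
  {AD}: card=1000; try (D,hash)→700, (A,merge)→2390, (D,nl_idx)→2500, (D,merge)→2620, (A,hash)→4040, (A,nl)→5020 …(+1); best=700 via (D,hash)
  {CD}: card=300; try (C,nl_idx)→480, (D,hash)→500, (D,nl_idx)→1200, (C,merge)→1490, (D,merge)→1620, (C,hash)→2440 …(+2); best=480 via (C,nl_idx)
  {BD}: card=60; try (B,nl_idx)→200, (D,hash)→320, (D,nl_idx)→420, (B,merge)→560, (D,merge)→600, (B,hash)→760 …(+2); best=200 via (B,nl_idx)
  {AC}: card=250; try (C,nl_idx)→2500, (C,hash)→2900, (A,merge)→3750, (C,merge)→3850, (A,hash)→4300, (A,nl)→37650 …(+1); best=2500 via (C,nl_idx)
  {AB}: card=5000; try (B,hash)→1220, (A,merge)→2730, (B,merge)→2920, (A,hash)→4120, (B,nl_idx)→6750, (A,nl)→15060 …(+1); best=1220 via (B,hash)
  {BC}: card=4500; try (B,hash)→1020, (C,merge)→1830, (B,merge)→1920, (C,hash)→2520, (C,nl_idx)→5040, (B,nl_idx)→5550 …(+2); best=1020 via (B,hash)
  {ACD}: card=100; try (D,hash)→2950, (D,nl_idx)→3850, (C,hash)→4100, (A,hash)→4780, (D,merge)→4870, (A,merge)→5730 …(+5); best=2950 via (D,hash)
  {ABD}: card=1000; try (B,hash)→2420, (A,merge)→2870, (A,hash)→4260, (D,hash)→6420, (B,nl_idx)→7700, (B,merge)→12120 …(+5); best=2420 via (B,hash)
  {BCD}: card=450; try (C,nl_idx)→1130, (B,hash)→1500, (C,merge)→1970, (C,hash)→2660, (B,nl_idx)→2730, (B,merge)→3900 …(+6); best=1130 via (C,nl_idx)
  {ABC}: card=2500; try (B,hash)→3470, (B,merge)→5170, (B,nl_idx)→6500, (C,hash)→8620, (A,hash)→9520, (B,nl)→17500 …(+5); best=3470 via (B,hash)
  {ABCD}: card=50; try (B,nl_idx)→3600, (B,hash)→3770, (B,merge)→4170, (A,hash)→5580, (C,hash)→5820, (D,hash)→6170 …(+9); best=3600 via (B,nl_idx)

cost=3600; order=A,C,D,B; methods=nl_idx,hash,nl_idx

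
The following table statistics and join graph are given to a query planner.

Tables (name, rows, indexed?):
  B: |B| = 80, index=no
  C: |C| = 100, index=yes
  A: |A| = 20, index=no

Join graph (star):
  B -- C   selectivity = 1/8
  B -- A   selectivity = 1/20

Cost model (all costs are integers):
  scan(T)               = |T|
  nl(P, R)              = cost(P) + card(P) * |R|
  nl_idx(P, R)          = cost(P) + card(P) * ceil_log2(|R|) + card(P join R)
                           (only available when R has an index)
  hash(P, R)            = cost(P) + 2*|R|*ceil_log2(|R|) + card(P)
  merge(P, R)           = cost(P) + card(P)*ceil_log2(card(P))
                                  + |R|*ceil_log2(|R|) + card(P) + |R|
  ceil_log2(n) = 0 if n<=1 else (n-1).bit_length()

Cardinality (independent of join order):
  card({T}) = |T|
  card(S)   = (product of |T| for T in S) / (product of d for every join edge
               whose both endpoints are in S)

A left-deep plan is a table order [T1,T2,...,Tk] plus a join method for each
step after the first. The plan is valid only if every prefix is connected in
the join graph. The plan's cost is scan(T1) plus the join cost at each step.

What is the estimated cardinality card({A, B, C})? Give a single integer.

1000

Tables in S: A(20), B(80), C(100)
Edges inside S: B-C(d=8), B-A(d=20)
numerator = 20 * 80 * 100 = 160000
denominator = 8 * 20 = 160
card(S) = 160000 / 160 = 1000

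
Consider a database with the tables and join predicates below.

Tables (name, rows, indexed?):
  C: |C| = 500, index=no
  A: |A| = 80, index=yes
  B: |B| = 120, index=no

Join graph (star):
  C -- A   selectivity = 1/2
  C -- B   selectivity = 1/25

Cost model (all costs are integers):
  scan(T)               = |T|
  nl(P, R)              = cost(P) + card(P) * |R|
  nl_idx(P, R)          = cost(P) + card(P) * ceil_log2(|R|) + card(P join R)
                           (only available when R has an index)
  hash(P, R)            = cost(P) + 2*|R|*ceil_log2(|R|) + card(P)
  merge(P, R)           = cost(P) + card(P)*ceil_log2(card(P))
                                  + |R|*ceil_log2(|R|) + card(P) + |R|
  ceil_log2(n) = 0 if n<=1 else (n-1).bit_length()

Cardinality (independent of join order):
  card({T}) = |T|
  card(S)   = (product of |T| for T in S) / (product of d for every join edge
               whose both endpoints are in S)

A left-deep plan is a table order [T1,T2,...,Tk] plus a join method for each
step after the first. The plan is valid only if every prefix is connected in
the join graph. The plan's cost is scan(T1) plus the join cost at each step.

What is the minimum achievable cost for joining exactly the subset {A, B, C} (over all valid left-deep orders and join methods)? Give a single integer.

Selinger DP over subsets of {A,B,C}:
  {C}: scan cost=500, card=500
  {A}: scan cost=80, card=80
  {B}: scan cost=120, card=120
  {AC}: card=20000; try (A,hash)→2120, (C,merge)→5720, (A,merge)→6140, (C,hash)→9160, (A,nl_idx)→24000, (C,nl)→40080 …(+1); best=2120 via (A,hash)
  {BC}: card=2400; try (B,hash)→2680, (C,merge)→6080, (B,merge)→6460, (C,hash)→9240, (C,nl)→60120, (B,nl)→60500; best=2680 via (B,hash)
  {ABC}: card=96000; try (A,hash)→6200, (B,hash)→23800, (A,merge)→34520, (A,nl_idx)→115480, (A,nl)→194680, (B,merge)→323080 …(+1); best=6200 via (A,hash)

6200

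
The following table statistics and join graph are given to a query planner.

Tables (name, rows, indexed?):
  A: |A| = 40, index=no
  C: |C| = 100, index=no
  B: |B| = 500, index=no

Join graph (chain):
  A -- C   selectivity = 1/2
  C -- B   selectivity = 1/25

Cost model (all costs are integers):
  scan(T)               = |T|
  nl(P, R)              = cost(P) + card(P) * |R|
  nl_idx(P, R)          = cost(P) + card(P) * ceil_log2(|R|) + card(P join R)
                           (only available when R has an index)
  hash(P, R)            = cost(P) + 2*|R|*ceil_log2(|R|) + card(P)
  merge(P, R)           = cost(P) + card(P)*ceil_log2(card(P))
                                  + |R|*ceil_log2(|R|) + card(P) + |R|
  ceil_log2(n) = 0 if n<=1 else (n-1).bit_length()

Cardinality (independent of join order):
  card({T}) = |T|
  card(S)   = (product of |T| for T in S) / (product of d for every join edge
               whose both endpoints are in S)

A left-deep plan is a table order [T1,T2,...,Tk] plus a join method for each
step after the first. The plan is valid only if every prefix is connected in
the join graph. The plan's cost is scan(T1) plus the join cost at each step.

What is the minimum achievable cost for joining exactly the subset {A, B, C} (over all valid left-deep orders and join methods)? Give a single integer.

4880

Selinger DP over subsets of {A,B,C}:
  {A}: scan cost=40, card=40
  {C}: scan cost=100, card=100
  {B}: scan cost=500, card=500
  {AC}: card=2000; try (A,hash)→680, (C,merge)→1120, (A,merge)→1180, (C,hash)→1480, (C,nl)→4040, (A,nl)→4100; best=680 via (A,hash)
  {BC}: card=2000; try (C,hash)→2400, (B,merge)→5900, (C,merge)→6300, (B,hash)→9200, (B,nl)→50100, (C,nl)→50500; best=2400 via (C,hash)
  {ABC}: card=40000; try (A,hash)→4880, (B,hash)→11680, (A,merge)→26680, (B,merge)→29680, (A,nl)→82400, (B,nl)→1000680; best=4880 via (A,hash)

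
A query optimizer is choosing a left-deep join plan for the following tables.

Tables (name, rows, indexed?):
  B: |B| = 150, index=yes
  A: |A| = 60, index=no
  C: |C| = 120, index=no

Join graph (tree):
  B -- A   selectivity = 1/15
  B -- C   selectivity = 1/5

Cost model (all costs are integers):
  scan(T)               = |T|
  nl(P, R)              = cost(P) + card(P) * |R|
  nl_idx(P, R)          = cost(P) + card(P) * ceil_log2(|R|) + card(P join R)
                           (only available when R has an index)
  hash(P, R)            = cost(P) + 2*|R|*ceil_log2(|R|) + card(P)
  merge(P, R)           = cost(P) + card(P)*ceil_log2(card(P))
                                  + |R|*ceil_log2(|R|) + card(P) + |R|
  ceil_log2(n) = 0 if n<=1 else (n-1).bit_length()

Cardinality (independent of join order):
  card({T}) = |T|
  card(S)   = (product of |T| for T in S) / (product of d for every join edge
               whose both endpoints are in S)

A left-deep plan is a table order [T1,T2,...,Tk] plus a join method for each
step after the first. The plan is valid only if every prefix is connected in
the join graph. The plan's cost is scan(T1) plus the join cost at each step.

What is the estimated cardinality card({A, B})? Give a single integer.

Tables in S: A(60), B(150)
Edges inside S: B-A(d=15)
numerator = 60 * 150 = 9000
denominator = 15 = 15
card(S) = 9000 / 15 = 600

600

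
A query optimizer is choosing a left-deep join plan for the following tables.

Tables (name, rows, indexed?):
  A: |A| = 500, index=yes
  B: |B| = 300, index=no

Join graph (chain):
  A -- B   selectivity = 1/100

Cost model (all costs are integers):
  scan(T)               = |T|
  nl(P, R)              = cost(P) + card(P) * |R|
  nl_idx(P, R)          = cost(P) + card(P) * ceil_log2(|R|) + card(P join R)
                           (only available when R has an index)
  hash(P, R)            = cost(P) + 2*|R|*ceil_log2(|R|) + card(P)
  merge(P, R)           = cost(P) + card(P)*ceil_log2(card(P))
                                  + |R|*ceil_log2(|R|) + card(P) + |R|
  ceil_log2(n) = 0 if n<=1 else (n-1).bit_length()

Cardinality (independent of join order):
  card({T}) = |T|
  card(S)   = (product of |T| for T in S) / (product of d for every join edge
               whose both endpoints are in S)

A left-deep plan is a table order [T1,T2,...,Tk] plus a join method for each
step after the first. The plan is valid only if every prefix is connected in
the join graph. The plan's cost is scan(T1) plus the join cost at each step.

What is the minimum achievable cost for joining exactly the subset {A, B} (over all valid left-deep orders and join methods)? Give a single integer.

Selinger DP over subsets of {A,B}:
  {A}: scan cost=500, card=500
  {B}: scan cost=300, card=300
  {AB}: card=1500; try (A,nl_idx)→4500, (B,hash)→6400, (A,merge)→8300, (B,merge)→8500, (A,hash)→9600, (A,nl)→150300 …(+1); best=4500 via (A,nl_idx)

4500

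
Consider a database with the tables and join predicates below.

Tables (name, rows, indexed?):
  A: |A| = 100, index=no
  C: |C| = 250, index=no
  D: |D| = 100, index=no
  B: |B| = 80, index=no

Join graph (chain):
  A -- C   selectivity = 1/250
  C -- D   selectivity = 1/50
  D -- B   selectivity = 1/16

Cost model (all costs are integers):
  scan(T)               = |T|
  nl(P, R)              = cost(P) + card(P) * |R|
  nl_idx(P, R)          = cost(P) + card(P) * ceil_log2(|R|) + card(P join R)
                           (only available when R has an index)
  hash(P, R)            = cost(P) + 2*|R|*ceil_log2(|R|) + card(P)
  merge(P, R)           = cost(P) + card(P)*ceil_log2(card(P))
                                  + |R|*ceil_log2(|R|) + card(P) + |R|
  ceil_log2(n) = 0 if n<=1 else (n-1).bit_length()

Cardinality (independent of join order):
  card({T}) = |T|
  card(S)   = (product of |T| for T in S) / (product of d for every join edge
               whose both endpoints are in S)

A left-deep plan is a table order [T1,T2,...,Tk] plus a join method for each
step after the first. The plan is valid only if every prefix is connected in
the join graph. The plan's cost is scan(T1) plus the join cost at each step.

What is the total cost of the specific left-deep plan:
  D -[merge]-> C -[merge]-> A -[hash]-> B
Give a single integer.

10270

step 1: scan D: cost=100, card=100
step 2: join C via merge
    card(P join C) = 100*250/(50) = 500
    cost = 100 + 100*7 + 250*8 + 100 + 250 = 3150
step 3: join A via merge
    card(P join A) = 500*100/(250) = 200
    cost = 3150 + 500*9 + 100*7 + 500 + 100 = 8950
step 4: join B via hash
    card(P join B) = 200*80/(16) = 1000
    cost = 8950 + 2*80*7 + 200 = 10270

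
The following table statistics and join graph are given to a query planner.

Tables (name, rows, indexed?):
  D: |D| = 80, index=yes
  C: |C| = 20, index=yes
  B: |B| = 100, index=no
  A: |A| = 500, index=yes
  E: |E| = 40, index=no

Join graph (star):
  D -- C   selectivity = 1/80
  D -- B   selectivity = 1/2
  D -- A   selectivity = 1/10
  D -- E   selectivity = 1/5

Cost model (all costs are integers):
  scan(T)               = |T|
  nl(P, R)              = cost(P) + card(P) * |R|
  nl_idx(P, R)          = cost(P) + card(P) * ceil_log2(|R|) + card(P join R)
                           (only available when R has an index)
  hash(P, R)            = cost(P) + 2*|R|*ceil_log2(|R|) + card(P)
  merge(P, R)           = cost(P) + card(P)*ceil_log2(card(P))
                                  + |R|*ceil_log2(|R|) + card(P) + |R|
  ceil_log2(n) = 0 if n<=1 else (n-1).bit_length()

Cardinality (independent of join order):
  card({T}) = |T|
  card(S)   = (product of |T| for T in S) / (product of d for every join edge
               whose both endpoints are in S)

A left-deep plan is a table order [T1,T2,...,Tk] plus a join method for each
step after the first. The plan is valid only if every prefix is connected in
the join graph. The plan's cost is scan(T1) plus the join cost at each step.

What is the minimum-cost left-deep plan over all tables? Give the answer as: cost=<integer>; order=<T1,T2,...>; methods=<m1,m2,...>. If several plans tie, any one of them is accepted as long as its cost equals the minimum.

Selinger DP (subsets sized 1..n):
  {D}: scan cost=80, card=80
  {C}: scan cost=20, card=20
  {B}: scan cost=100, card=100
  {A}: scan cost=500, card=500
  {E}: scan cost=40, card=40
  {CD}: card=20; try (D,nl_idx)→180, (C,hash)→360, (C,nl_idx)→500, (D,merge)→780, (C,merge)→840, (D,hash)→1160 …(+2); best=180 via (D,nl_idx)
  {BD}: card=4000; try (D,hash)→1320, (B,merge)→1520, (D,merge)→1540, (B,hash)→1560, (D,nl_idx)→4800, (B,nl)→8080 …(+1); best=1320 via (D,hash)
  {AD}: card=4000; try (D,hash)→2120, (A,nl_idx)→4800, (A,merge)→5720, (D,merge)→6140, (D,nl_idx)→8000, (A,hash)→9160 …(+2); best=2120 via (D,hash)
  {DE}: card=640; try (E,hash)→640, (D,merge)→960, (D,nl_idx)→960, (E,merge)→1000, (D,hash)→1200, (D,nl)→3240 …(+1); best=640 via (E,hash)
  {BCD}: card=1000; try (B,merge)→1100, (B,hash)→1600, (B,nl)→2180, (C,hash)→5520, (C,nl_idx)→22320, (C,merge)→53440 …(+1); best=1100 via (B,merge)
  {ACD}: card=1000; try (A,nl_idx)→1360, (A,merge)→5300, (C,hash)→6320, (A,hash)→9200, (A,nl)→10180, (C,nl_idx)→23120 …(+2); best=1360 via (A,nl_idx)
  {CDE}: card=160; try (E,merge)→580, (E,hash)→680, (E,nl)→980, (C,hash)→1480, (C,nl_idx)→4000, (C,merge)→7800 …(+1); best=580 via (E,merge)
  {ABD}: card=200000; try (B,hash)→7520, (A,hash)→14320, (B,merge)→54920, (A,merge)→58320, (A,nl_idx)→237320, (B,nl)→402120 …(+1); best=7520 via (B,hash)
  {BDE}: card=32000; try (B,hash)→2680, (E,hash)→5800, (B,merge)→8480, (E,merge)→53600, (B,nl)→64640, (E,nl)→161320; best=2680 via (B,hash)
  {ADE}: card=32000; try (E,hash)→6600, (A,hash)→10280, (A,merge)→12680, (A,nl_idx)→38400, (E,merge)→54400, (E,nl)→162120 …(+1); best=6600 via (E,hash)
  {ABCD}: card=50000; try (B,hash)→3760, (A,hash)→11100, (B,merge)→13160, (A,merge)→17100, (A,nl_idx)→60100, (B,nl)→101360 …(+5); best=3760 via (B,hash)
  {BCDE}: card=8000; try (B,hash)→2140, (E,hash)→2580, (B,merge)→2820, (E,merge)→12380, (B,nl)→16580, (C,hash)→34880 …(+4); best=2140 via (B,hash)
  {ACDE}: card=8000; try (E,hash)→2840, (A,merge)→7020, (A,hash)→9740, (A,nl_idx)→10020, (E,merge)→12640, (C,hash)→38800 …(+5); best=2840 via (E,hash)
  {ABDE}: card=1600000; try (B,hash)→40000, (A,hash)→43680, (E,hash)→208000, (B,merge)→519400, (A,merge)→519680, (A,nl_idx)→1890680 …(+4); best=40000 via (B,hash)
  {ABCDE}: card=400000; try (B,hash)→12240, (A,hash)→19140, (E,hash)→54240, (B,merge)→115640, (A,merge)→119140, (A,nl_idx)→474140 …(+8); best=12240 via (B,hash)

cost=12240; order=C,D,A,E,B; methods=nl_idx,nl_idx,hash,hash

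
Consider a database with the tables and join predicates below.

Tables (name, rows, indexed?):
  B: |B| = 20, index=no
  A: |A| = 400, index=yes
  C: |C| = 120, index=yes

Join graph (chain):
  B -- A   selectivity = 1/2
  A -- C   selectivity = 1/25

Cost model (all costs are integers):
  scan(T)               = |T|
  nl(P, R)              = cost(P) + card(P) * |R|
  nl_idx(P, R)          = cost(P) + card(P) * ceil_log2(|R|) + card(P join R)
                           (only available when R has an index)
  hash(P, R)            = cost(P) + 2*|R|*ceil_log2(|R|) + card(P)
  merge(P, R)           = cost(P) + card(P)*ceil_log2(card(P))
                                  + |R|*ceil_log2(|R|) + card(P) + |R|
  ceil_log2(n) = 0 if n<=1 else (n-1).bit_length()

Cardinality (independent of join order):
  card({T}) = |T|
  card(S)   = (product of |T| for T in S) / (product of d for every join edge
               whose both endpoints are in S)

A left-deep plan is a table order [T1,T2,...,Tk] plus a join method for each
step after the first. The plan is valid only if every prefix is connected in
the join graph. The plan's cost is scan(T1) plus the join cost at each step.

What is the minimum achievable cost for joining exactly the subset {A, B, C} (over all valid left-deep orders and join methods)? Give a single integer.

4600

Selinger DP over subsets of {A,B,C}:
  {B}: scan cost=20, card=20
  {A}: scan cost=400, card=400
  {C}: scan cost=120, card=120
  {AB}: card=4000; try (B,hash)→1000, (A,merge)→4140, (A,nl_idx)→4200, (B,merge)→4520, (A,hash)→7240, (A,nl)→8020 …(+1); best=1000 via (B,hash)
  {AC}: card=1920; try (C,hash)→2480, (A,nl_idx)→3120, (A,merge)→5080, (C,nl_idx)→5120, (C,merge)→5360, (A,hash)→7440 …(+2); best=2480 via (C,hash)
  {ABC}: card=19200; try (B,hash)→4600, (C,hash)→6680, (B,merge)→25640, (B,nl)→40880, (C,nl_idx)→48200, (C,merge)→53960 …(+1); best=4600 via (B,hash)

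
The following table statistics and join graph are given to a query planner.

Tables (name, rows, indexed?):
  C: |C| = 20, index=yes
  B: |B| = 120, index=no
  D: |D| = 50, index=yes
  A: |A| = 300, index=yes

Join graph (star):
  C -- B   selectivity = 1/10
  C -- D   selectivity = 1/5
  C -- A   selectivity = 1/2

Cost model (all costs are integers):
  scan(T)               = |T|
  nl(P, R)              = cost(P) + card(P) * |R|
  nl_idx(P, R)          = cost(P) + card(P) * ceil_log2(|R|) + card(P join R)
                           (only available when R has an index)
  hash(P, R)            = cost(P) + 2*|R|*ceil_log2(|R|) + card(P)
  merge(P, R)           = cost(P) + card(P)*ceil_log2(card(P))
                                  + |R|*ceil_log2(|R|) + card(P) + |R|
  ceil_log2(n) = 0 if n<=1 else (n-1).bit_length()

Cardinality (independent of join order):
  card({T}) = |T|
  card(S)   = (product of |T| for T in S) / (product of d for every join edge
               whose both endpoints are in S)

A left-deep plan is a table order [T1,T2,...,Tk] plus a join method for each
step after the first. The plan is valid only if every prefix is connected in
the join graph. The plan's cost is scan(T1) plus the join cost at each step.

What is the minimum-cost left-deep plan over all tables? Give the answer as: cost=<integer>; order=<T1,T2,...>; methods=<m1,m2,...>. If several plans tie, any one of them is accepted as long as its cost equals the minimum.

Selinger DP (subsets sized 1..n):
  {C}: scan cost=20, card=20
  {B}: scan cost=120, card=120
  {D}: scan cost=50, card=50
  {A}: scan cost=300, card=300
  {BC}: card=240; try (C,hash)→440, (C,nl_idx)→960, (B,merge)→1100, (C,merge)→1200, (B,hash)→1720, (B,nl)→2420 …(+1); best=440 via (C,hash)
  {CD}: card=200; try (C,hash)→300, (D,nl_idx)→340, (D,merge)→490, (C,nl_idx)→500, (C,merge)→520, (D,hash)→640 …(+2); best=300 via (C,hash)
  {AC}: card=3000; try (C,hash)→800, (A,merge)→3140, (A,nl_idx)→3200, (C,merge)→3420, (C,nl_idx)→4800, (A,hash)→5440 …(+2); best=800 via (C,hash)
  {BCD}: card=2400; try (D,hash)→1280, (B,hash)→2180, (D,merge)→2950, (B,merge)→3060, (D,nl_idx)→4280, (D,nl)→12440 …(+1); best=1280 via (D,hash)
  {ABC}: card=36000; try (B,hash)→5480, (A,merge)→5600, (A,hash)→6080, (A,nl_idx)→38600, (B,merge)→40760, (A,nl)→72440 …(+1); best=5480 via (B,hash)
  {ACD}: card=30000; try (D,hash)→4400, (A,merge)→5100, (A,hash)→5900, (A,nl_idx)→32100, (D,merge)→40150, (D,nl_idx)→48800 …(+2); best=4400 via (D,hash)
  {ABCD}: card=360000; try (A,hash)→9080, (A,merge)→35480, (B,hash)→36080, (D,hash)→42080, (A,nl_idx)→382880, (B,merge)→485360 …(+5); best=9080 via (A,hash)

cost=9080; order=B,C,D,A; methods=hash,hash,hash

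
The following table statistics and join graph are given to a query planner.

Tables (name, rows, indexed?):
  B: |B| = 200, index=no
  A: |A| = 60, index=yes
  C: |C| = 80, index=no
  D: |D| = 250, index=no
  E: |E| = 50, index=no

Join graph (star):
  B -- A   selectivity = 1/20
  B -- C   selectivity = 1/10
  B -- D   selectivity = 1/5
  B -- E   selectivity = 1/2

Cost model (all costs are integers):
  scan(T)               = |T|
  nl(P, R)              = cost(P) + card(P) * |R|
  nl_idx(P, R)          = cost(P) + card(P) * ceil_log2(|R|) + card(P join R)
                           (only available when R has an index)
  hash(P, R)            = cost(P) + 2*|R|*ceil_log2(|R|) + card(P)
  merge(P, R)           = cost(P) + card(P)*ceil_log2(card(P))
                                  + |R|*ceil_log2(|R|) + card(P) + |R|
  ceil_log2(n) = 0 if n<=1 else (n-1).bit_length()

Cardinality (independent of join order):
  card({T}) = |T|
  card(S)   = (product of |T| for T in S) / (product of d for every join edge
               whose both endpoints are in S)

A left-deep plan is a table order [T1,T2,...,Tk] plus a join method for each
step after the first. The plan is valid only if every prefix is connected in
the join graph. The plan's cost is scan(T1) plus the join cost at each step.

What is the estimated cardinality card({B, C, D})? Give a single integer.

Tables in S: B(200), C(80), D(250)
Edges inside S: B-C(d=10), B-D(d=5)
numerator = 200 * 80 * 250 = 4000000
denominator = 10 * 5 = 50
card(S) = 4000000 / 50 = 80000

80000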